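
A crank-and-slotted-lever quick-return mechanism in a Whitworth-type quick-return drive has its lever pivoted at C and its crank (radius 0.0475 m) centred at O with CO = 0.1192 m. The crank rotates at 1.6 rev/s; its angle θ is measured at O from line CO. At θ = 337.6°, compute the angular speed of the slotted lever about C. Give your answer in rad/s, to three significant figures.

2.80

ω = 10.05 rad/s (from 1.6 rev/s).
Crank pin A relative to C: A = (d + r cosθ, r sinθ); lever angle φ = atan2(r sinθ, d + r cosθ).
Differentiating tanφ: φ̇ = rω(d cosθ + r)/(d² + r² + 2dr cosθ).
d² + r² + 2dr cosθ = |CA|² = 0.0269344 m²;  d cosθ + r = +0.15771 m.
|ω_lever| = |0.0475·10.05·+0.15771| / 0.0269344 = 2.796 rad/s.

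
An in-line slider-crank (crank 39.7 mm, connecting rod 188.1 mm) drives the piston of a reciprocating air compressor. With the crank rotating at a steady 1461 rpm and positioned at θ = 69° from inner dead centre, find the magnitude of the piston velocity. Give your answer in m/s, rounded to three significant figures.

ω = 2π·1461/60 = 153 rad/s
For an in-line slider-crank, x = r cosθ + √(L² − r² sin²θ), so v = −rω sinθ·[1 + r cosθ/√(L² − r² sin²θ)].
With r = 0.0397 m, L = 0.1881 m, θ = 69°: √(L² − r² sin²θ) = 0.18441 m.
v = −0.0397·153·0.93358·[1 + 0.0397·0.35837/0.18441] = -6.108 m/s.
|v| = 6.108 m/s.

6.11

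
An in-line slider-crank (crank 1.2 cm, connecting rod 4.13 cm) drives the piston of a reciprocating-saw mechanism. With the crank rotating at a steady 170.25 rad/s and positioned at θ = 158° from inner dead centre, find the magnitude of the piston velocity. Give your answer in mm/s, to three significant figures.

ω = 170.2 rad/s
For an in-line slider-crank, x = r cosθ + √(L² − r² sin²θ), so v = −rω sinθ·[1 + r cosθ/√(L² − r² sin²θ)].
With r = 0.012 m, L = 0.0413 m, θ = 158°: √(L² − r² sin²θ) = 0.041055 m.
v = −0.012·170.2·0.37461·[1 + 0.012·-0.92718/0.041055] = -0.55791 m/s.
|v| = 0.55791 m/s = 557.91 mm/s.

558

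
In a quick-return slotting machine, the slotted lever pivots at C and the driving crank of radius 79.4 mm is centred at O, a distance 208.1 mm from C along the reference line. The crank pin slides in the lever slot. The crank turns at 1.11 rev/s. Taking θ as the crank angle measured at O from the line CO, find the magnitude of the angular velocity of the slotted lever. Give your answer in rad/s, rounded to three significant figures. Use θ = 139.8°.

1.81

ω = 6.974 rad/s (from 1.11 rev/s).
Crank pin A relative to C: A = (d + r cosθ, r sinθ); lever angle φ = atan2(r sinθ, d + r cosθ).
Differentiating tanφ: φ̇ = rω(d cosθ + r)/(d² + r² + 2dr cosθ).
d² + r² + 2dr cosθ = |CA|² = 0.0243694 m²;  d cosθ + r = -0.079546 m.
|ω_lever| = |0.0794·6.974·-0.079546| / 0.0243694 = 1.8076 rad/s.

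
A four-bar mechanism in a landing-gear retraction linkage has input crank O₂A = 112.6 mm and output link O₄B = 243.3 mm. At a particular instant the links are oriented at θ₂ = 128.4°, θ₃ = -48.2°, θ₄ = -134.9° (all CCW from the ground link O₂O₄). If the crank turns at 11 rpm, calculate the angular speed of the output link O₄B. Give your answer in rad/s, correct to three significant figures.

ω₂ = 1.152 rad/s (from 11 rpm).
Differentiating the loop-closure r₂e^{iθ₂}+r₃e^{iθ₃}=r₁+r₄e^{iθ₄} gives r₂ω₂e^{iθ₂}+r₃ω₃e^{iθ₃}=r₄ω₄e^{iθ₄}.
Eliminating the other unknown: ω₄ = r₂ω₂ sin(θ₂−θ₃) / [r₄ sin(θ₄−θ₃)].
Numerator sine = +0.05931; denominator sine = -0.99834.
Result = 0.1126·1.152·(+0.05931) / (0.2433·(-0.99834)) = -0.031669 rad/s; magnitude 0.031669 rad/s.

0.0317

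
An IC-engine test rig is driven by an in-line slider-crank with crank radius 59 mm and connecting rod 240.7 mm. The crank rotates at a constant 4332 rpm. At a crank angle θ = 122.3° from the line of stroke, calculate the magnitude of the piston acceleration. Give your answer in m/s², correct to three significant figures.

ω = 2π·4332/60 = 453.6 rad/s
x(θ) = r cosθ + √(L² − r² sin²θ); with ω constant, a = ω²·d²x/dθ².
d²x/dθ² = −r cosθ − r²(cos2θ)/√u − r⁴ sin²2θ/(4u^{3/2}),  u = L² − r² sin²θ = 0.0554494 m².
Substituting r = 0.059 m, L = 0.2407 m, θ = 122.3°: d²x/dθ² = +0.037678 m.
a = ω²·d²x/dθ² = (453.6)²·(+0.037678) = +7754 m/s²;  |a| = 7754 m/s².

7750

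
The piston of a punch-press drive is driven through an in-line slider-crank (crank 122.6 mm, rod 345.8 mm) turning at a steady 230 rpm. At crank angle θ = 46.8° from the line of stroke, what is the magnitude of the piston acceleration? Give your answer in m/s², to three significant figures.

47.9

ω = 2π·230/60 = 24.09 rad/s
x(θ) = r cosθ + √(L² − r² sin²θ); with ω constant, a = ω²·d²x/dθ².
d²x/dθ² = −r cosθ − r²(cos2θ)/√u − r⁴ sin²2θ/(4u^{3/2}),  u = L² − r² sin²θ = 0.11159 m².
Substituting r = 0.1226 m, L = 0.3458 m, θ = 46.8°: d²x/dθ² = -0.082609 m.
a = ω²·d²x/dθ² = (24.09)²·(-0.082609) = -47.923 m/s²;  |a| = 47.923 m/s².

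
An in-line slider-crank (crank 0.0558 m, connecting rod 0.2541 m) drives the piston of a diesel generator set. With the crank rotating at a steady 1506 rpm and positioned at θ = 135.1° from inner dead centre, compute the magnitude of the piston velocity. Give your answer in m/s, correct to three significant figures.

5.23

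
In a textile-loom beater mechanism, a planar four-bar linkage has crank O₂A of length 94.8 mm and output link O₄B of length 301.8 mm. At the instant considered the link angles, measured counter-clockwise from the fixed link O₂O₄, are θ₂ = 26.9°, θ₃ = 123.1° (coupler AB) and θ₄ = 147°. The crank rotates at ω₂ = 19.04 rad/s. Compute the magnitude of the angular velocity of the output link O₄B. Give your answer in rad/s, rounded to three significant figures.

ω₂ = 19.04 rad/s
Differentiating the loop-closure r₂e^{iθ₂}+r₃e^{iθ₃}=r₁+r₄e^{iθ₄} gives r₂ω₂e^{iθ₂}+r₃ω₃e^{iθ₃}=r₄ω₄e^{iθ₄}.
Eliminating the other unknown: ω₄ = r₂ω₂ sin(θ₂−θ₃) / [r₄ sin(θ₄−θ₃)].
Numerator sine = -0.99415; denominator sine = +0.40514.
Result = 0.0948·19.04·(-0.99415) / (0.3018·(+0.40514)) = -14.676 rad/s; magnitude 14.676 rad/s.

14.7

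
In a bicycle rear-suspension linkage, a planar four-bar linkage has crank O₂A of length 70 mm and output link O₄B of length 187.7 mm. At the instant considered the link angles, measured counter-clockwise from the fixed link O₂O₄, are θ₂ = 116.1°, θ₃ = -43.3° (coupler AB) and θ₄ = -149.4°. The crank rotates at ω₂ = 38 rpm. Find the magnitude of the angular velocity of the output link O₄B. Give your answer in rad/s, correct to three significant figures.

ω₂ = 3.979 rad/s (from 38 rpm).
Differentiating the loop-closure r₂e^{iθ₂}+r₃e^{iθ₃}=r₁+r₄e^{iθ₄} gives r₂ω₂e^{iθ₂}+r₃ω₃e^{iθ₃}=r₄ω₄e^{iθ₄}.
Eliminating the other unknown: ω₄ = r₂ω₂ sin(θ₂−θ₃) / [r₄ sin(θ₄−θ₃)].
Numerator sine = +0.35184; denominator sine = -0.96078.
Result = 0.07·3.979·(+0.35184) / (0.1877·(-0.96078)) = -0.54346 rad/s; magnitude 0.54346 rad/s.

0.543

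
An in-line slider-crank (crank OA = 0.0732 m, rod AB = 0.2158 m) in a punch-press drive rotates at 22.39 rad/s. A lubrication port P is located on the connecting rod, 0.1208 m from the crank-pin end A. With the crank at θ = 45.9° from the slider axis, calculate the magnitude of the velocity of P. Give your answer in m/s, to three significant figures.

ω = 22.39 rad/s.  Crank-pin speed |V_A| = rω = 1.6389 m/s, perpendicular to OA.
Rod angle: sinφ = −(r/L) sinθ ⇒ φ = -14.099°; ω_rod = −rω cosθ/√(L²−r²sin²θ) = -5.4494 rad/s.
V_P = V_A + ω_rod × AP, with AP = 0.1208 m along the rod.
Components: V_Px = −rω sinθ − a·ω_rod·sinφ = -1.3373 m/s;  V_Py = rω cosθ + a·ω_rod·cosφ = +0.5021 m/s.
|V_P| = √(V_Px² + V_Py²) = 1.4285 m/s.

1.43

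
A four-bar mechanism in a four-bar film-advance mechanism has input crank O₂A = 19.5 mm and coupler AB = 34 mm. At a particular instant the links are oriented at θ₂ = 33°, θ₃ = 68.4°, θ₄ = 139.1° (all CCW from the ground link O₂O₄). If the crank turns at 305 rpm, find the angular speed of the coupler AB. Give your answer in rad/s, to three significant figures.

18.6

ω₂ = 31.94 rad/s (from 305 rpm).
Differentiating the loop-closure r₂e^{iθ₂}+r₃e^{iθ₃}=r₁+r₄e^{iθ₄} gives r₂ω₂e^{iθ₂}+r₃ω₃e^{iθ₃}=r₄ω₄e^{iθ₄}.
Eliminating the other unknown: ω₃ = r₂ω₂ sin(θ₄−θ₂) / [r₃ sin(θ₃−θ₄)].
Numerator sine = +0.96078; denominator sine = -0.94380.
Result = 0.0195·31.94·(+0.96078) / (0.034·(-0.94380)) = -18.648 rad/s; magnitude 18.648 rad/s.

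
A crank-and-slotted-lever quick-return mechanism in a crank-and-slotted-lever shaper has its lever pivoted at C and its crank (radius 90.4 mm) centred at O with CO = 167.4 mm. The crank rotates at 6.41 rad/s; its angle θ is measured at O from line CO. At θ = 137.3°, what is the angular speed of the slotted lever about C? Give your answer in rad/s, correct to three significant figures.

ω = 6.41 rad/s
Crank pin A relative to C: A = (d + r cosθ, r sinθ); lever angle φ = atan2(r sinθ, d + r cosθ).
Differentiating tanφ: φ̇ = rω(d cosθ + r)/(d² + r² + 2dr cosθ).
d² + r² + 2dr cosθ = |CA|² = 0.0139521 m²;  d cosθ + r = -0.032625 m.
|ω_lever| = |0.0904·6.41·-0.032625| / 0.0139521 = 1.355 rad/s.

1.35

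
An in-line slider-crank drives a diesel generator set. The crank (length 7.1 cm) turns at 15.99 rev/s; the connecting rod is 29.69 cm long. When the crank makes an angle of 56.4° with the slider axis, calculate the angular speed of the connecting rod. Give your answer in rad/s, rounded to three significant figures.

ω = 100.5 rad/s (converted from 15.99 rev/s).
The rod makes angle φ with the slider axis where L sinφ = r sinθ; differentiating, L cosφ·φ̇ = r ω cosθ.
L cosφ = √(L² − r² sin²θ) = 0.29095 m.
|ω_rod| = r ω |cosθ| / √(L² − r² sin²θ) = 0.071·100.5·0.55339/0.29095 = 13.567 rad/s.

13.6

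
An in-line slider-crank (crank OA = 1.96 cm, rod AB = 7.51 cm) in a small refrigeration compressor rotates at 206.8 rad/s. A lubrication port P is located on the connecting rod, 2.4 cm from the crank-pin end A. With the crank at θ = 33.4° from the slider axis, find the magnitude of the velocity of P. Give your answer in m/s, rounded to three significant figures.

3.32

ω = 206.8 rad/s.  Crank-pin speed |V_A| = rω = 4.0533 m/s, perpendicular to OA.
Rod angle: sinφ = −(r/L) sinθ ⇒ φ = -8.260°; ω_rod = −rω cosθ/√(L²−r²sin²θ) = -45.531 rad/s.
V_P = V_A + ω_rod × AP, with AP = 0.024 m along the rod.
Components: V_Px = −rω sinθ − a·ω_rod·sinφ = -2.3882 m/s;  V_Py = rω cosθ + a·ω_rod·cosφ = +2.3025 m/s.
|V_P| = √(V_Px² + V_Py²) = 3.3174 m/s.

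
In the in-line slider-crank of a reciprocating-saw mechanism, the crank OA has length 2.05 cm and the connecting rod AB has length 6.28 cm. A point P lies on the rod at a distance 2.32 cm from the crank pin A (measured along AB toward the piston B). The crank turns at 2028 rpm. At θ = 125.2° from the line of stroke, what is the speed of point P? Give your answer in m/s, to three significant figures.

3.66

ω = 212.4 rad/s.  Crank-pin speed |V_A| = rω = 4.3536 m/s, perpendicular to OA.
Rod angle: sinφ = −(r/L) sinθ ⇒ φ = -15.471°; ω_rod = −rω cosθ/√(L²−r²sin²θ) = +41.464 rad/s.
V_P = V_A + ω_rod × AP, with AP = 0.0232 m along the rod.
Components: V_Px = −rω sinθ − a·ω_rod·sinφ = -3.3009 m/s;  V_Py = rω cosθ + a·ω_rod·cosφ = -1.5825 m/s.
|V_P| = √(V_Px² + V_Py²) = 3.6607 m/s.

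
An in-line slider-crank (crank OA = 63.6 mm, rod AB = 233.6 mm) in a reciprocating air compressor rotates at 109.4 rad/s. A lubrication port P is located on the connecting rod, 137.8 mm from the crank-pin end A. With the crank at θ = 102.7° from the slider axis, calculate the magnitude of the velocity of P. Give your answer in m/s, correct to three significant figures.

6.57

ω = 109.4 rad/s.  Crank-pin speed |V_A| = rω = 6.9578 m/s, perpendicular to OA.
Rod angle: sinφ = −(r/L) sinθ ⇒ φ = -15.403°; ω_rod = −rω cosθ/√(L²−r²sin²θ) = +6.7921 rad/s.
V_P = V_A + ω_rod × AP, with AP = 0.1378 m along the rod.
Components: V_Px = −rω sinθ − a·ω_rod·sinφ = -6.539 m/s;  V_Py = rω cosθ + a·ω_rod·cosφ = -0.62732 m/s.
|V_P| = √(V_Px² + V_Py²) = 6.569 m/s.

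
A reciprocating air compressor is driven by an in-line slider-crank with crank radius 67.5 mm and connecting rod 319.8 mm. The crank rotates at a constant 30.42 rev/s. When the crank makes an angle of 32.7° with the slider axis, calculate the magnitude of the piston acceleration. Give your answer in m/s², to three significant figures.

2300

ω = 2π·30.4 = 191.1 rad/s
x(θ) = r cosθ + √(L² − r² sin²θ); with ω constant, a = ω²·d²x/dθ².
d²x/dθ² = −r cosθ − r²(cos2θ)/√u − r⁴ sin²2θ/(4u^{3/2}),  u = L² − r² sin²θ = 0.100942 m².
Substituting r = 0.0675 m, L = 0.3198 m, θ = 32.7°: d²x/dθ² = -0.062906 m.
a = ω²·d²x/dθ² = (191.1)²·(-0.062906) = -2298.1 m/s²;  |a| = 2298.1 m/s².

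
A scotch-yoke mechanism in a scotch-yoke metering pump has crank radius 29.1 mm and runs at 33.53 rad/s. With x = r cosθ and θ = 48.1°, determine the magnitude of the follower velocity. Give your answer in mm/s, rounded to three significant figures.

ω = 33.53 rad/s
x = r cosθ ⇒ ẋ = −rω sinθ.
|v| = rω|sinθ| = 0.0291·33.53·|sin 48.1°| = 0.72624 m/s = 726.24 mm/s.

726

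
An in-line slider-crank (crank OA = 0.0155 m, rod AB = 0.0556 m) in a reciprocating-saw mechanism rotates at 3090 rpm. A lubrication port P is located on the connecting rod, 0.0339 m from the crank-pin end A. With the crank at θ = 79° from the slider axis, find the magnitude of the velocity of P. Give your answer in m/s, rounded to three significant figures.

5.10

ω = 323.6 rad/s.  Crank-pin speed |V_A| = rω = 5.0156 m/s, perpendicular to OA.
Rod angle: sinφ = −(r/L) sinθ ⇒ φ = -15.882°; ω_rod = −rω cosθ/√(L²−r²sin²θ) = -17.896 rad/s.
V_P = V_A + ω_rod × AP, with AP = 0.0339 m along the rod.
Components: V_Px = −rω sinθ − a·ω_rod·sinφ = -5.0894 m/s;  V_Py = rω cosθ + a·ω_rod·cosφ = +0.37351 m/s.
|V_P| = √(V_Px² + V_Py²) = 5.1031 m/s.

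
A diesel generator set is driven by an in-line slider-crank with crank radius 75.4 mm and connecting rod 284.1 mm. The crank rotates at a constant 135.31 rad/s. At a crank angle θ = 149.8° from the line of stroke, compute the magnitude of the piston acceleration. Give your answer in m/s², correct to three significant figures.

1010

ω = 135.3 rad/s
x(θ) = r cosθ + √(L² − r² sin²θ); with ω constant, a = ω²·d²x/dθ².
d²x/dθ² = −r cosθ − r²(cos2θ)/√u − r⁴ sin²2θ/(4u^{3/2}),  u = L² − r² sin²θ = 0.0792743 m².
Substituting r = 0.0754 m, L = 0.2841 m, θ = 149.8°: d²x/dθ² = +0.054919 m.
a = ω²·d²x/dθ² = (135.3)²·(+0.054919) = +1005.5 m/s²;  |a| = 1005.5 m/s².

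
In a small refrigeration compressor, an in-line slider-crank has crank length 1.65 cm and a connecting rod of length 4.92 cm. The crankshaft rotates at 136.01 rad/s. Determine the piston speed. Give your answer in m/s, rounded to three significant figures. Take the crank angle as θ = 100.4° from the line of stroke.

2.07

ω = 136 rad/s
For an in-line slider-crank, x = r cosθ + √(L² − r² sin²θ), so v = −rω sinθ·[1 + r cosθ/√(L² − r² sin²θ)].
With r = 0.0165 m, L = 0.0492 m, θ = 100.4°: √(L² − r² sin²θ) = 0.046446 m.
v = −0.0165·136·0.98357·[1 + 0.0165·-0.18052/0.046446] = -2.0657 m/s.
|v| = 2.0657 m/s.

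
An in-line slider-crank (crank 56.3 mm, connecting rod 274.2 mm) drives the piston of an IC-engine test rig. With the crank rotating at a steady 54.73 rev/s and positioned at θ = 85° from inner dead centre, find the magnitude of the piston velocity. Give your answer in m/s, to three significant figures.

19.6

ω = 2π·54.7 = 343.9 rad/s
For an in-line slider-crank, x = r cosθ + √(L² − r² sin²θ), so v = −rω sinθ·[1 + r cosθ/√(L² − r² sin²θ)].
With r = 0.0563 m, L = 0.2742 m, θ = 85°: √(L² − r² sin²θ) = 0.2684 m.
v = −0.0563·343.9·0.99619·[1 + 0.0563·0.08716/0.2684] = -19.639 m/s.
|v| = 19.639 m/s.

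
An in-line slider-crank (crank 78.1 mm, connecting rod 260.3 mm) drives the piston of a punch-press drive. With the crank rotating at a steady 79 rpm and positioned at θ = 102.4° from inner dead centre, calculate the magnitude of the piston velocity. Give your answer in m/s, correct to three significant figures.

ω = 2π·79/60 = 8.273 rad/s
For an in-line slider-crank, x = r cosθ + √(L² − r² sin²θ), so v = −rω sinθ·[1 + r cosθ/√(L² − r² sin²θ)].
With r = 0.0781 m, L = 0.2603 m, θ = 102.4°: √(L² − r² sin²θ) = 0.24887 m.
v = −0.0781·8.273·0.97667·[1 + 0.0781·-0.21474/0.24887] = -0.58851 m/s.
|v| = 0.58851 m/s.

0.589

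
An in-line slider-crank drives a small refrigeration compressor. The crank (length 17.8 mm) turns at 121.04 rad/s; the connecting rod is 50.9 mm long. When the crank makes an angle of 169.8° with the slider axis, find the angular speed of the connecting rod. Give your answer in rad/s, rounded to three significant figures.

41.7

ω = 121 rad/s
The rod makes angle φ with the slider axis where L sinφ = r sinθ; differentiating, L cosφ·φ̇ = r ω cosθ.
L cosφ = √(L² − r² sin²θ) = 0.050802 m.
|ω_rod| = r ω |cosθ| / √(L² − r² sin²θ) = 0.0178·121·0.98420/0.050802 = 41.739 rad/s.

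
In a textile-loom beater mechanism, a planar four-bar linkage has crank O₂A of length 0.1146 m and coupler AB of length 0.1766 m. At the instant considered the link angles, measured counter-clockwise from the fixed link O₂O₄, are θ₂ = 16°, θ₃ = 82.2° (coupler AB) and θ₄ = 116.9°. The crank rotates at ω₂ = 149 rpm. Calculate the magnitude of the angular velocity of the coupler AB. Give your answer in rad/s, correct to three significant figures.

ω₂ = 15.6 rad/s (from 149 rpm).
Differentiating the loop-closure r₂e^{iθ₂}+r₃e^{iθ₃}=r₁+r₄e^{iθ₄} gives r₂ω₂e^{iθ₂}+r₃ω₃e^{iθ₃}=r₄ω₄e^{iθ₄}.
Eliminating the other unknown: ω₃ = r₂ω₂ sin(θ₄−θ₂) / [r₃ sin(θ₃−θ₄)].
Numerator sine = +0.98196; denominator sine = -0.56928.
Result = 0.1146·15.6·(+0.98196) / (0.1766·(-0.56928)) = -17.465 rad/s; magnitude 17.465 rad/s.

17.5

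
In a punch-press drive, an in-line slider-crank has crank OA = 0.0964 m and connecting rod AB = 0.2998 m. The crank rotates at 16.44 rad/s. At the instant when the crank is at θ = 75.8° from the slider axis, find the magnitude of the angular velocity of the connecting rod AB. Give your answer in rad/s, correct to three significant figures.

ω = 16.44 rad/s
The rod makes angle φ with the slider axis where L sinφ = r sinθ; differentiating, L cosφ·φ̇ = r ω cosθ.
L cosφ = √(L² − r² sin²θ) = 0.28486 m.
|ω_rod| = r ω |cosθ| / √(L² − r² sin²θ) = 0.0964·16.44·0.24531/0.28486 = 1.3648 rad/s.

1.36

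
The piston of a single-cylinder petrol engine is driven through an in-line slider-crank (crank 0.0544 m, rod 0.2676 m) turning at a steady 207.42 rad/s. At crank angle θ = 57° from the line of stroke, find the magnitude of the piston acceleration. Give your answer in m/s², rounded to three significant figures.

ω = 207.4 rad/s
x(θ) = r cosθ + √(L² − r² sin²θ); with ω constant, a = ω²·d²x/dθ².
d²x/dθ² = −r cosθ − r²(cos2θ)/√u − r⁴ sin²2θ/(4u^{3/2}),  u = L² − r² sin²θ = 0.0695282 m².
Substituting r = 0.0544 m, L = 0.2676 m, θ = 57°: d²x/dθ² = -0.025163 m.
a = ω²·d²x/dθ² = (207.4)²·(-0.025163) = -1082.6 m/s²;  |a| = 1082.6 m/s².

1080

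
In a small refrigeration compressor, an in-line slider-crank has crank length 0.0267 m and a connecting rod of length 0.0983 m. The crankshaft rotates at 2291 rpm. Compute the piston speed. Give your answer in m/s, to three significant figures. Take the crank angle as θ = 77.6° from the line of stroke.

ω = 2π·2291/60 = 239.9 rad/s
For an in-line slider-crank, x = r cosθ + √(L² − r² sin²θ), so v = −rω sinθ·[1 + r cosθ/√(L² − r² sin²θ)].
With r = 0.0267 m, L = 0.0983 m, θ = 77.6°: √(L² − r² sin²θ) = 0.094778 m.
v = −0.0267·239.9·0.97667·[1 + 0.0267·0.21474/0.094778] = -6.6347 m/s.
|v| = 6.6347 m/s.

6.63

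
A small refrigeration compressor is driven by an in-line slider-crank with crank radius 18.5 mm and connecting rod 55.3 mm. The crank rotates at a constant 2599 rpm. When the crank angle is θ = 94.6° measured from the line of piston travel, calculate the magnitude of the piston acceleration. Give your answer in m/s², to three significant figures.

ω = 2π·2599/60 = 272.2 rad/s
x(θ) = r cosθ + √(L² − r² sin²θ); with ω constant, a = ω²·d²x/dθ².
d²x/dθ² = −r cosθ − r²(cos2θ)/√u − r⁴ sin²2θ/(4u^{3/2}),  u = L² − r² sin²θ = 0.00271804 m².
Substituting r = 0.0185 m, L = 0.0553 m, θ = 94.6°: d²x/dθ² = +0.0079587 m.
a = ω²·d²x/dθ² = (272.2)²·(+0.0079587) = +589.54 m/s²;  |a| = 589.54 m/s².

590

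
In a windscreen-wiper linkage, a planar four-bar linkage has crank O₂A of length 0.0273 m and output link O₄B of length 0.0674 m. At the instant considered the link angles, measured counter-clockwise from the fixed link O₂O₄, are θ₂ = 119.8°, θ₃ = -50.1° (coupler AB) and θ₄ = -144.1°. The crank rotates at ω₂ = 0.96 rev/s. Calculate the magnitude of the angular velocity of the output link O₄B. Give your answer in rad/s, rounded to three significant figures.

0.429

ω₂ = 6.032 rad/s (from 0.96 rev/s).
Differentiating the loop-closure r₂e^{iθ₂}+r₃e^{iθ₃}=r₁+r₄e^{iθ₄} gives r₂ω₂e^{iθ₂}+r₃ω₃e^{iθ₃}=r₄ω₄e^{iθ₄}.
Eliminating the other unknown: ω₄ = r₂ω₂ sin(θ₂−θ₃) / [r₄ sin(θ₄−θ₃)].
Numerator sine = +0.17537; denominator sine = -0.99756.
Result = 0.0273·6.032·(+0.17537) / (0.0674·(-0.99756)) = -0.4295 rad/s; magnitude 0.4295 rad/s.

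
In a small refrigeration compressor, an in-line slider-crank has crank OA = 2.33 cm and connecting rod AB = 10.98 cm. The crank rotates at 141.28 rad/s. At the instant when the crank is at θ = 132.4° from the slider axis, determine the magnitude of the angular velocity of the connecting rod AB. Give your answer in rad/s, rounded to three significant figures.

20.5

ω = 141.3 rad/s
The rod makes angle φ with the slider axis where L sinφ = r sinθ; differentiating, L cosφ·φ̇ = r ω cosθ.
L cosφ = √(L² − r² sin²θ) = 0.10844 m.
|ω_rod| = r ω |cosθ| / √(L² − r² sin²θ) = 0.0233·141.3·0.67430/0.10844 = 20.469 rad/s.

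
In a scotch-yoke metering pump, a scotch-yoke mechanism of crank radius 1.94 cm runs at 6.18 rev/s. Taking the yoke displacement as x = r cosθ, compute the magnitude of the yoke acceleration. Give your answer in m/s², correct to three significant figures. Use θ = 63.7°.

13.0

ω = 38.83 rad/s (from 6.18 rev/s).
x = r cosθ ⇒ ẍ = −rω² cosθ (ω constant).
|a| = rω²|cosθ| = 0.0194·(38.83)²·|cos 63.7°| = 12.96 m/s².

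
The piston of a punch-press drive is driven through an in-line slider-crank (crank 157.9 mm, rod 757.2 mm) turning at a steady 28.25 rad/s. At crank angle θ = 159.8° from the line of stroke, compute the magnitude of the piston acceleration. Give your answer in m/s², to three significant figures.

98.1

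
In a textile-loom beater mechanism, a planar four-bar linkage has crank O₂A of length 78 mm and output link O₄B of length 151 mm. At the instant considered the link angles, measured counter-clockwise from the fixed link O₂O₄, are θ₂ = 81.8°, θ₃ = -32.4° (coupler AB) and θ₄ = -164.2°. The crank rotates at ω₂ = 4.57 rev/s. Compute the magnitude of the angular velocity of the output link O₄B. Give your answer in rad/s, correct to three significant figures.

ω₂ = 28.71 rad/s (from 4.57 rev/s).
Differentiating the loop-closure r₂e^{iθ₂}+r₃e^{iθ₃}=r₁+r₄e^{iθ₄} gives r₂ω₂e^{iθ₂}+r₃ω₃e^{iθ₃}=r₄ω₄e^{iθ₄}.
Eliminating the other unknown: ω₄ = r₂ω₂ sin(θ₂−θ₃) / [r₄ sin(θ₄−θ₃)].
Numerator sine = +0.91212; denominator sine = -0.74548.
Result = 0.078·28.71·(+0.91212) / (0.151·(-0.74548)) = -18.148 rad/s; magnitude 18.148 rad/s.

18.1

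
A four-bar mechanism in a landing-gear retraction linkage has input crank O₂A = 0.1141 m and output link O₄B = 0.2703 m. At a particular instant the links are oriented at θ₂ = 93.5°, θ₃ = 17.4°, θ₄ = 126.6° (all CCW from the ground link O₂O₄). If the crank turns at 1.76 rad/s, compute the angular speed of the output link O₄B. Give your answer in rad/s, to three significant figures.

0.764

ω₂ = 1.76 rad/s
Differentiating the loop-closure r₂e^{iθ₂}+r₃e^{iθ₃}=r₁+r₄e^{iθ₄} gives r₂ω₂e^{iθ₂}+r₃ω₃e^{iθ₃}=r₄ω₄e^{iθ₄}.
Eliminating the other unknown: ω₄ = r₂ω₂ sin(θ₂−θ₃) / [r₄ sin(θ₄−θ₃)].
Numerator sine = +0.97072; denominator sine = +0.94438.
Result = 0.1141·1.76·(+0.97072) / (0.2703·(+0.94438)) = +0.76366 rad/s; magnitude 0.76366 rad/s.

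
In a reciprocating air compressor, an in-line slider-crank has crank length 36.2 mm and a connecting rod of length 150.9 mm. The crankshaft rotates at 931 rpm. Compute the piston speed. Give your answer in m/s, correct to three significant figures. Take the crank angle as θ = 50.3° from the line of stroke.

3.14

ω = 2π·931/60 = 97.49 rad/s
For an in-line slider-crank, x = r cosθ + √(L² − r² sin²θ), so v = −rω sinθ·[1 + r cosθ/√(L² − r² sin²θ)].
With r = 0.0362 m, L = 0.1509 m, θ = 50.3°: √(L² − r² sin²θ) = 0.14831 m.
v = −0.0362·97.49·0.76940·[1 + 0.0362·0.63877/0.14831] = -3.1388 m/s.
|v| = 3.1388 m/s.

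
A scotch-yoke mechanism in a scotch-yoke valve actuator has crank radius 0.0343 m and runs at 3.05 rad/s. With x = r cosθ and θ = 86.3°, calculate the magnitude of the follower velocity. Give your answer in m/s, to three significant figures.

ω = 3.05 rad/s
x = r cosθ ⇒ ẋ = −rω sinθ.
|v| = rω|sinθ| = 0.0343·3.05·|sin 86.3°| = 0.1044 m/s.

0.104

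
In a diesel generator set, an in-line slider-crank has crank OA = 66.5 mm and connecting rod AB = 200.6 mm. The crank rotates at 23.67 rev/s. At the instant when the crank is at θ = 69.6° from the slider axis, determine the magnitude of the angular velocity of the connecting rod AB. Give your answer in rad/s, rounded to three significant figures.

ω = 148.7 rad/s (converted from 23.67 rev/s).
The rod makes angle φ with the slider axis where L sinφ = r sinθ; differentiating, L cosφ·φ̇ = r ω cosθ.
L cosφ = √(L² − r² sin²θ) = 0.19067 m.
|ω_rod| = r ω |cosθ| / √(L² − r² sin²θ) = 0.0665·148.7·0.34857/0.19067 = 18.08 rad/s.

18.1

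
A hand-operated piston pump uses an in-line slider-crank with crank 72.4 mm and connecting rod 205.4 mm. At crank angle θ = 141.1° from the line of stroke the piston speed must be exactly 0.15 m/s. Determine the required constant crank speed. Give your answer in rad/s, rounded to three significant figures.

4.59

For an in-line slider-crank, |v_piston| = rω|sinθ|·[1 + r cosθ/√(L² − r² sin²θ)].
With r = 0.0724 m, L = 0.2054 m, θ = 141.1°: the bracketed kinematic factor |dx/dθ| = 0.032676 m.
ω = v/|dx/dθ| = 0.15/0.032676 = 4.5906 rad/s.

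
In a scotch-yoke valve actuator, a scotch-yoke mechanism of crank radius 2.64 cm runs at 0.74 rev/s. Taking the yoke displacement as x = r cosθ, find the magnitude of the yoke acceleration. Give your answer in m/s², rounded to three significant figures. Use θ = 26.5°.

0.511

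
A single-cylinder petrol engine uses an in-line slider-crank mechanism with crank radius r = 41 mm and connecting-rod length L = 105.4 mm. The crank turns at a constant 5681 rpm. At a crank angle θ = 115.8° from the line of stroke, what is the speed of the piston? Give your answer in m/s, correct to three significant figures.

18.0

ω = 2π·5681/60 = 594.9 rad/s
For an in-line slider-crank, x = r cosθ + √(L² − r² sin²θ), so v = −rω sinθ·[1 + r cosθ/√(L² − r² sin²θ)].
With r = 0.041 m, L = 0.1054 m, θ = 115.8°: √(L² − r² sin²θ) = 0.098725 m.
v = −0.041·594.9·0.90032·[1 + 0.041·-0.43523/0.098725] = -17.991 m/s.
|v| = 17.991 m/s.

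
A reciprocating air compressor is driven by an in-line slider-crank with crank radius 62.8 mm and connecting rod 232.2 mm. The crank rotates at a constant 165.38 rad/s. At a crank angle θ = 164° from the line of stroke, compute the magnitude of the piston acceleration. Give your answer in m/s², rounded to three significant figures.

ω = 165.4 rad/s
x(θ) = r cosθ + √(L² − r² sin²θ); with ω constant, a = ω²·d²x/dθ².
d²x/dθ² = −r cosθ − r²(cos2θ)/√u − r⁴ sin²2θ/(4u^{3/2}),  u = L² − r² sin²θ = 0.0536172 m².
Substituting r = 0.0628 m, L = 0.2322 m, θ = 164°: d²x/dθ² = +0.045835 m.
a = ω²·d²x/dθ² = (165.4)²·(+0.045835) = +1253.6 m/s²;  |a| = 1253.6 m/s².

1250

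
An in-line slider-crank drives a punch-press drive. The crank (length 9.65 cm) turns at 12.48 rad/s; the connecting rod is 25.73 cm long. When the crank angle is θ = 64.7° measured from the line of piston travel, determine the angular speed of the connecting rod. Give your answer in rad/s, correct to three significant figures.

ω = 12.48 rad/s
The rod makes angle φ with the slider axis where L sinφ = r sinθ; differentiating, L cosφ·φ̇ = r ω cosθ.
L cosφ = √(L² − r² sin²θ) = 0.24206 m.
|ω_rod| = r ω |cosθ| / √(L² − r² sin²θ) = 0.0965·12.48·0.42736/0.24206 = 2.1263 rad/s.

2.13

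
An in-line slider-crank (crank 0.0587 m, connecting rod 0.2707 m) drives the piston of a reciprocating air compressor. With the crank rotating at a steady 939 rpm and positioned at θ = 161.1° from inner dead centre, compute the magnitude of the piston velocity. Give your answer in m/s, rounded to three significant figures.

ω = 2π·939/60 = 98.33 rad/s
For an in-line slider-crank, x = r cosθ + √(L² − r² sin²θ), so v = −rω sinθ·[1 + r cosθ/√(L² − r² sin²θ)].
With r = 0.0587 m, L = 0.2707 m, θ = 161.1°: √(L² − r² sin²θ) = 0.27003 m.
v = −0.0587·98.33·0.32392·[1 + 0.0587·-0.94609/0.27003] = -1.4852 m/s.
|v| = 1.4852 m/s.

1.49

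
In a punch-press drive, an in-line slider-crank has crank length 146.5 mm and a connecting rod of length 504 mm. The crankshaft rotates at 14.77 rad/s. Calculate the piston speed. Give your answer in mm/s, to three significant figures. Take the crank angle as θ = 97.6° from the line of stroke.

2060

ω = 14.77 rad/s
For an in-line slider-crank, x = r cosθ + √(L² − r² sin²θ), so v = −rω sinθ·[1 + r cosθ/√(L² − r² sin²θ)].
With r = 0.1465 m, L = 0.504 m, θ = 97.6°: √(L² − r² sin²θ) = 0.48263 m.
v = −0.1465·14.77·0.99122·[1 + 0.1465·-0.13226/0.48263] = -2.0587 m/s.
|v| = 2.0587 m/s = 2058.7 mm/s.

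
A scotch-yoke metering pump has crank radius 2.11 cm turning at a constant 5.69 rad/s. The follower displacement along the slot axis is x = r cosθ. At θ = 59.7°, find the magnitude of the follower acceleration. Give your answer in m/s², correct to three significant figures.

0.345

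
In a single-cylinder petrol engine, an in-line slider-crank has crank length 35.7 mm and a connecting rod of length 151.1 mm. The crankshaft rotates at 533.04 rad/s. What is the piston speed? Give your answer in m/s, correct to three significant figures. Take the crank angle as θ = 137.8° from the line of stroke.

10.5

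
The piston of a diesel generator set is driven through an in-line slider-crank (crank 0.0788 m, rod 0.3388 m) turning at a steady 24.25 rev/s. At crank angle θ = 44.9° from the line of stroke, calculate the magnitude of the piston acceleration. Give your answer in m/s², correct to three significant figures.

ω = 2π·24.2 = 152.4 rad/s
x(θ) = r cosθ + √(L² − r² sin²θ); with ω constant, a = ω²·d²x/dθ².
d²x/dθ² = −r cosθ − r²(cos2θ)/√u − r⁴ sin²2θ/(4u^{3/2}),  u = L² − r² sin²θ = 0.111692 m².
Substituting r = 0.0788 m, L = 0.3388 m, θ = 44.9°: d²x/dθ² = -0.05614 m.
a = ω²·d²x/dθ² = (152.4)²·(-0.05614) = -1303.3 m/s²;  |a| = 1303.3 m/s².

1300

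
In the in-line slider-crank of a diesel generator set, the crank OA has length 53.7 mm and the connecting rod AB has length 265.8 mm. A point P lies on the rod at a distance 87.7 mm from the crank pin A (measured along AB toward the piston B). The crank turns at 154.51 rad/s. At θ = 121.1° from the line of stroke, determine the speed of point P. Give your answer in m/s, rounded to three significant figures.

ω = 154.5 rad/s.  Crank-pin speed |V_A| = rω = 8.2972 m/s, perpendicular to OA.
Rod angle: sinφ = −(r/L) sinθ ⇒ φ = -9.962°; ω_rod = −rω cosθ/√(L²−r²sin²θ) = +16.371 rad/s.
V_P = V_A + ω_rod × AP, with AP = 0.0877 m along the rod.
Components: V_Px = −rω sinθ − a·ω_rod·sinφ = -6.8562 m/s;  V_Py = rω cosθ + a·ω_rod·cosφ = -2.8717 m/s.
|V_P| = √(V_Px² + V_Py²) = 7.4333 m/s.

7.43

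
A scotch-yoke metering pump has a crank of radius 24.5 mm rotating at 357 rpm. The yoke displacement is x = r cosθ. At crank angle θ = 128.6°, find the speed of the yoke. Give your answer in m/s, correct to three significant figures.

0.716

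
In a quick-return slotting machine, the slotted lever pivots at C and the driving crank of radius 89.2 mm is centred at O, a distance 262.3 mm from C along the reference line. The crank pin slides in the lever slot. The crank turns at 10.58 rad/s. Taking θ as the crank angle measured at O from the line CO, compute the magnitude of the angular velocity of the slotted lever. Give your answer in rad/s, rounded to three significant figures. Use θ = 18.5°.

2.63

ω = 10.58 rad/s
Crank pin A relative to C: A = (d + r cosθ, r sinθ); lever angle φ = atan2(r sinθ, d + r cosθ).
Differentiating tanφ: φ̇ = rω(d cosθ + r)/(d² + r² + 2dr cosθ).
d² + r² + 2dr cosθ = |CA|² = 0.121134 m²;  d cosθ + r = +0.33795 m.
|ω_lever| = |0.0892·10.58·+0.33795| / 0.121134 = 2.6329 rad/s.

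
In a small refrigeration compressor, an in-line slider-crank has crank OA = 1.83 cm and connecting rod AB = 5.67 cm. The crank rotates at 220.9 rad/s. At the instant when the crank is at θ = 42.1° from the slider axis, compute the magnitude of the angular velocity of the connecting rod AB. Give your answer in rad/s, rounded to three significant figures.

ω = 220.9 rad/s
The rod makes angle φ with the slider axis where L sinφ = r sinθ; differentiating, L cosφ·φ̇ = r ω cosθ.
L cosφ = √(L² − r² sin²θ) = 0.055357 m.
|ω_rod| = r ω |cosθ| / √(L² − r² sin²θ) = 0.0183·220.9·0.74198/0.055357 = 54.183 rad/s.

54.2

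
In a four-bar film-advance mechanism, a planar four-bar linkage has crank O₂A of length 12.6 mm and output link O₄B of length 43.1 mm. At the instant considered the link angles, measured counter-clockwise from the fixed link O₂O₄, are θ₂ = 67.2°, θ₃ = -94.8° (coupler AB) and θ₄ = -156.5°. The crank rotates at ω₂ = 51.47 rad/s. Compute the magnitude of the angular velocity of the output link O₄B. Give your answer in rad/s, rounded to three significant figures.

5.28

ω₂ = 51.47 rad/s
Differentiating the loop-closure r₂e^{iθ₂}+r₃e^{iθ₃}=r₁+r₄e^{iθ₄} gives r₂ω₂e^{iθ₂}+r₃ω₃e^{iθ₃}=r₄ω₄e^{iθ₄}.
Eliminating the other unknown: ω₄ = r₂ω₂ sin(θ₂−θ₃) / [r₄ sin(θ₄−θ₃)].
Numerator sine = +0.30902; denominator sine = -0.88048.
Result = 0.0126·51.47·(+0.30902) / (0.0431·(-0.88048)) = -5.2809 rad/s; magnitude 5.2809 rad/s.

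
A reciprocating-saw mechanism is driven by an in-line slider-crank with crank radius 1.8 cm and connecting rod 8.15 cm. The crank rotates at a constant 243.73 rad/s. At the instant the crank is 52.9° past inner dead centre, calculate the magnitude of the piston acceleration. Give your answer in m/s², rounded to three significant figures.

582

ω = 243.7 rad/s
x(θ) = r cosθ + √(L² − r² sin²θ); with ω constant, a = ω²·d²x/dθ².
d²x/dθ² = −r cosθ − r²(cos2θ)/√u − r⁴ sin²2θ/(4u^{3/2}),  u = L² − r² sin²θ = 0.00643614 m².
Substituting r = 0.018 m, L = 0.0815 m, θ = 52.9°: d²x/dθ² = -0.0098052 m.
a = ω²·d²x/dθ² = (243.7)²·(-0.0098052) = -582.47 m/s²;  |a| = 582.47 m/s².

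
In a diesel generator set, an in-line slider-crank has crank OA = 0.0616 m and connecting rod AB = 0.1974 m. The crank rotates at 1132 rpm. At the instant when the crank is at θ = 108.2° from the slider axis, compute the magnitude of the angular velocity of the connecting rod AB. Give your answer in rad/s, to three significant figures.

12.1

ω = 118.5 rad/s (converted from 1132 rpm).
The rod makes angle φ with the slider axis where L sinφ = r sinθ; differentiating, L cosφ·φ̇ = r ω cosθ.
L cosφ = √(L² − r² sin²θ) = 0.18853 m.
|ω_rod| = r ω |cosθ| / √(L² − r² sin²θ) = 0.0616·118.5·0.31233/0.18853 = 12.098 rad/s.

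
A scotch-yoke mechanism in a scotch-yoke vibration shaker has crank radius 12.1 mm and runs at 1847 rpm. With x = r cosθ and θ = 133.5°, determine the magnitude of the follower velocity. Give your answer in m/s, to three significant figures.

ω = 193.4 rad/s (from 1847 rpm).
x = r cosθ ⇒ ẋ = −rω sinθ.
|v| = rω|sinθ| = 0.0121·193.4·|sin 133.5°| = 1.6976 m/s.

1.70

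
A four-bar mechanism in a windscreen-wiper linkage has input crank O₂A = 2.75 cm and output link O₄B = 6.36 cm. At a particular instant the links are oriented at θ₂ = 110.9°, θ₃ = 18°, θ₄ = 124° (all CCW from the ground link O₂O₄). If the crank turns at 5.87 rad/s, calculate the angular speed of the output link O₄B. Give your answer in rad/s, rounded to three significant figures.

2.64

ω₂ = 5.87 rad/s
Differentiating the loop-closure r₂e^{iθ₂}+r₃e^{iθ₃}=r₁+r₄e^{iθ₄} gives r₂ω₂e^{iθ₂}+r₃ω₃e^{iθ₃}=r₄ω₄e^{iθ₄}.
Eliminating the other unknown: ω₄ = r₂ω₂ sin(θ₂−θ₃) / [r₄ sin(θ₄−θ₃)].
Numerator sine = +0.99872; denominator sine = +0.96126.
Result = 0.0275·5.87·(+0.99872) / (0.0636·(+0.96126)) = +2.637 rad/s; magnitude 2.637 rad/s.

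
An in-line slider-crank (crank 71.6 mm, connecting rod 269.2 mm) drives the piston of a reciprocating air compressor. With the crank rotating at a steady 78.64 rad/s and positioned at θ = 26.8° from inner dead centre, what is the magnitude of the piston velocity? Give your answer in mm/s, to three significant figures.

3150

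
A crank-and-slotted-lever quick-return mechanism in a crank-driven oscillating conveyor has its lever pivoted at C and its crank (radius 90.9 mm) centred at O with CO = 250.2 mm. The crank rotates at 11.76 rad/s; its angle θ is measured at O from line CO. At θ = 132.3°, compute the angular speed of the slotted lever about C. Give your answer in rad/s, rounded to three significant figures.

2.06

ω = 11.76 rad/s
Crank pin A relative to C: A = (d + r cosθ, r sinθ); lever angle φ = atan2(r sinθ, d + r cosθ).
Differentiating tanφ: φ̇ = rω(d cosθ + r)/(d² + r² + 2dr cosθ).
d² + r² + 2dr cosθ = |CA|² = 0.04025 m²;  d cosθ + r = -0.077488 m.
|ω_lever| = |0.0909·11.76·-0.077488| / 0.04025 = 2.058 rad/s.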